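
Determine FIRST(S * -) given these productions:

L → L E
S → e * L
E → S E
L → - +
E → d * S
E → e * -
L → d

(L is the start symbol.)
FIRST sets of the non-terminals involved (from the grammar, by fixed-point iteration):
  FIRST(S) = { 'e' }

To compute FIRST(S * -), process the symbols left to right:
Symbol S is a non-terminal. Add FIRST(S) \ {ε} = { 'e' }
S is not nullable (ε ∉ FIRST(S)), so stop here.
FIRST(S * -) = { 'e' }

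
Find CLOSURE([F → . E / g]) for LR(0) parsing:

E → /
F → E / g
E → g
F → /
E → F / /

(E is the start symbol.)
{ [E → . /], [E → . F / /], [E → . g], [F → . /], [F → . E / g] }

To compute CLOSURE, for each item [A → α.Bβ] where B is a non-terminal, add [B → .γ] for all productions B → γ; repeat for the newly added items until nothing changes.

Start with: [F → . E / g]
  [F → . E / g] has the dot before E: add [E → . /], [E → . g], [E → . F / /]
  [E → . F / /] has the dot before F: add [F → . /]
No further items can be added.

CLOSURE = { [E → . /], [E → . F / /], [E → . g], [F → . /], [F → . E / g] }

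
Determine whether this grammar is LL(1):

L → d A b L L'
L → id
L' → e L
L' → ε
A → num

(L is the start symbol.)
No. Predict set conflict for L': { 'e' }

Relevant sets:
  FOLLOW(L') = { $, 'e' }

For L:
  PREDICT(L → d A b L L') = { 'd' }
  PREDICT(L → id) = { 'id' }
For L':
  PREDICT(L' → e L) = { 'e' }
  PREDICT(L' → ε) = { $, 'e' }
A has a single production, so nothing to check there.

Conflict found: Predict set conflict for L': { 'e' }
The grammar is NOT LL(1).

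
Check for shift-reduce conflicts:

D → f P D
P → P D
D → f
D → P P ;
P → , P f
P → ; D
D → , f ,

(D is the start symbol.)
Yes — I5: [D → f .] vs [P → . , P f]; I11: [D → f .] vs [P → . , P f]; I13: [D → P P ; .] vs [D → . , f ,]

A shift-reduce conflict occurs when an LR(0) state has both:
  - a complete (reduce) item [A → α .] (dot at the end), and
  - a shift item [B → β . c γ] (dot before a terminal).

Augment with D' → D and build the canonical LR(0) collection (I0 = CLOSURE({[D' → . D]}), then GOTO on every symbol after a dot until no new states appear). It has 17 states:
  I0: { [D → . , f ,], [D → . P P ;], [D → . f P D], [D → . f], [D' → . D], [P → . , P f], [P → . ; D], [P → . P D] }  — shift
  I1: { [D → , . f ,], [P → , . P f], [P → . , P f], [P → . ; D], [P → . P D] }  — shift
  I2: { [D → . , f ,], [D → . P P ;], [D → . f P D], [D → . f], [P → . , P f], [P → . ; D], [P → . P D], [P → ; . D] }  — shift
  I3: { [D' → D .] }  — accept
  I4: { [D → . , f ,], [D → . P P ;], [D → . f P D], [D → . f], [D → P . P ;], [P → . , P f], [P → . ; D], [P → . P D], [P → P . D] }  — shift
  I5: { [D → f . P D], [D → f .], [P → . , P f], [P → . ; D], [P → . P D] }  — shift, reduce
  I6: { [P → , . P f], [P → . , P f], [P → . ; D], [P → . P D] }  — shift
  I7: { [D → . , f ,], [D → . P P ;], [D → . f P D], [D → . f], [D → f P . D], [P → . , P f], [P → . ; D], [P → . P D], [P → P . D] }  — shift
  I8: { [D → f P D .], [P → P D .] }  — 2 reduces
  I9: { [D → . , f ,], [D → . P P ;], [D → . f P D], [D → . f], [P → , P . f], [P → . , P f], [P → . ; D], [P → . P D], [P → P . D] }  — shift
  I10: { [P → P D .] }  — reduce
  I11: { [D → f . P D], [D → f .], [P → , P f .], [P → . , P f], [P → . ; D], [P → . P D] }  — shift, 2 reduces
  I12: { [D → . , f ,], [D → . P P ;], [D → . f P D], [D → . f], [D → P . P ;], [D → P P . ;], [P → . , P f], [P → . ; D], [P → . P D], [P → P . D] }  — shift
  I13: { [D → . , f ,], [D → . P P ;], [D → . f P D], [D → . f], [D → P P ; .], [P → . , P f], [P → . ; D], [P → . P D], [P → ; . D] }  — shift, reduce
  I14: { [P → ; D .] }  — reduce
  I15: { [D → , f . ,] }  — shift
  I16: { [D → , f , .] }  — reduce

I5 contains reduce item [D → f .] and shift items [P → . , P f], [P → . ; D] — shift-reduce conflict.
I11 contains reduce items [D → f .], [P → , P f .] and shift items [P → . , P f], [P → . ; D] — shift-reduce conflict.
I13 contains reduce item [D → P P ; .] and shift items [D → . , f ,], [D → . f], [D → . f P D], [P → . , P f], [P → . ; D] — shift-reduce conflict.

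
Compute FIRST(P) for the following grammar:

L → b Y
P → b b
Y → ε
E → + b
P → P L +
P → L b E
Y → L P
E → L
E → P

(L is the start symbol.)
FIRST sets of the other non-terminals involved (by the same procedure, iterated to a fixed point):
  FIRST(L) = { 'b' }

From P → b b:
  - b is a terminal: add 'b' and stop
From P → P L +:
  - P is the symbol being defined: contributes nothing new
    P is not nullable, so stop
From P → L b E:
  - L is a non-terminal: add FIRST(L) \ {ε} = { 'b' }
    L is not nullable, so stop

Collecting: FIRST(P) = { 'b' }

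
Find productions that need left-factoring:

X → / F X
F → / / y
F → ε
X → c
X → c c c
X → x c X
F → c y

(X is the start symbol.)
Left-factoring is needed when two productions for the same non-terminal
share a common prefix on the right-hand side.

Productions for X:
  X → / F X
  X → c
  X → c c c
  X → x c X
Productions for F:
  F → / / y
  F → ε
  F → c y

Found common prefix 'c' in productions for X

Answer: Yes, X has productions with common prefix 'c'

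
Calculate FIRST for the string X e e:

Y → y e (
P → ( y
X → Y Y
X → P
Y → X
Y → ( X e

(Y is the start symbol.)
{ '(', 'y' }

FIRST sets of the non-terminals involved (from the grammar, by fixed-point iteration):
  FIRST(X) = { '(', 'y' }

To compute FIRST(X e e), process the symbols left to right:
Symbol X is a non-terminal. Add FIRST(X) \ {ε} = { '(', 'y' }
X is not nullable (ε ∉ FIRST(X)), so stop here.
FIRST(X e e) = { '(', 'y' }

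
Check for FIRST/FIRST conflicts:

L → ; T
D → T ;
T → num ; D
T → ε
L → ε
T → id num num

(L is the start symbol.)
A FIRST/FIRST conflict occurs when two productions N → α and N → β for the same non-terminal have FIRST(α) ∩ FIRST(β) ≠ ∅ (with ε ∈ FIRST of a nullable right-hand side, so two nullable alternatives also conflict).

Productions for L:
  L → ; T: FIRST = { ';' }
  L → ε: FIRST = { ε }
Productions for T:
  T → num ; D: FIRST = { 'num' }
  T → ε: FIRST = { ε }
  T → id num num: FIRST = { 'id' }
D has only one production, so no FIRST/FIRST conflict is possible there.

All alternatives of each non-terminal have pairwise disjoint FIRST sets.

Answer: No FIRST/FIRST conflicts.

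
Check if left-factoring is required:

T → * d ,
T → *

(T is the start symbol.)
Yes, T has productions with common prefix '*'

Left-factoring is needed when two productions for the same non-terminal
share a common prefix on the right-hand side.

Productions for T:
  T → * d ,
  T → *

Found common prefix '*' in productions for T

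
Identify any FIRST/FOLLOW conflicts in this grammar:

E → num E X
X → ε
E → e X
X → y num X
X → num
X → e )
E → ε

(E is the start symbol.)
A FIRST/FOLLOW conflict occurs when a non-terminal N has a nullable alternative N → β (β ⇒* ε) and another alternative N → α with FIRST(α) ∩ FOLLOW(N) ≠ ∅: on such a lookahead the parser cannot decide between expanding α and letting N vanish via β.

Nullable non-terminals: E, X.

E: nullable alternative(s) E → ε; FOLLOW(E) = { $, 'e', 'num', 'y' }
  E → num E X: FIRST \ {ε} = { 'num' } — overlaps FOLLOW(E) on { 'num' }: CONFLICT
  E → e X: FIRST \ {ε} = { 'e' } — overlaps FOLLOW(E) on { 'e' }: CONFLICT
  E → ε: FIRST \ {ε} = { } — this is the only nullable alternative, skip

X: nullable alternative(s) X → ε; FOLLOW(X) = { $, 'e', 'num', 'y' }
  X → ε: FIRST \ {ε} = { } — this is the only nullable alternative, skip
  X → y num X: FIRST \ {ε} = { 'y' } — overlaps FOLLOW(X) on { 'y' }: CONFLICT
  X → num: FIRST \ {ε} = { 'num' } — overlaps FOLLOW(X) on { 'num' }: CONFLICT
  X → e ): FIRST \ {ε} = { 'e' } — overlaps FOLLOW(X) on { 'e' }: CONFLICT

So the grammar has 5 FIRST/FOLLOW conflicts (marked CONFLICT above).

Answer: Yes. E → num E X with FOLLOW(E) on { 'num' }; E → e X with FOLLOW(E) on { 'e' }; X → y num X with FOLLOW(X) on { 'y' }; X → num with FOLLOW(X) on { 'num' }; X → e ')' with FOLLOW(X) on { 'e' }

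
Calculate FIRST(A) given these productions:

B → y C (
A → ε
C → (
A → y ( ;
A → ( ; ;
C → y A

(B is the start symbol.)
{ '(', 'y', ε }

From A → ε:
  - ε-production, so ε ∈ FIRST(A)
From A → y ( ;:
  - y is a terminal: add 'y' and stop
From A → ( ; ;:
  - '(' is a terminal: add '(' and stop

Collecting: FIRST(A) = { '(', 'y', ε }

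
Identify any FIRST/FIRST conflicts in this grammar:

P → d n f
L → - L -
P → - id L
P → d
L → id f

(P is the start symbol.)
Yes. P → d n f / P → d on { 'd' }

Productions for P:
  P → d n f: FIRST = { 'd' }
  P → - id L: FIRST = { '-' }
  P → d: FIRST = { 'd' }
Productions for L:
  L → - L -: FIRST = { '-' }
  L → id f: FIRST = { 'id' }

Conflict for P: P → d n f and P → d
  Overlap: { 'd' }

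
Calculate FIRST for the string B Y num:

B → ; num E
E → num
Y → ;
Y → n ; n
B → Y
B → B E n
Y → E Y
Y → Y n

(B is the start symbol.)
{ ';', 'n', 'num' }

FIRST sets of the non-terminals involved (from the grammar, by fixed-point iteration):
  FIRST(B) = { ';', 'n', 'num' }

To compute FIRST(B Y num), process the symbols left to right:
Symbol B is a non-terminal. Add FIRST(B) \ {ε} = { ';', 'n', 'num' }
B is not nullable (ε ∉ FIRST(B)), so stop here.
FIRST(B Y num) = { ';', 'n', 'num' }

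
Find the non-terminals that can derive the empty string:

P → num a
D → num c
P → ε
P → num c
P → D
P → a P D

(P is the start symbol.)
{ 'P' }

A non-terminal is nullable if it can derive ε (the empty string): either it has an ε-production, or it has a production whose right-hand side consists entirely of nullable non-terminals.

ε-productions: P → ε
So P is immediately nullable.
No further non-terminal can be added: every production for the remaining non-terminals contains a terminal or a non-nullable non-terminal.
Nullable = { 'P' }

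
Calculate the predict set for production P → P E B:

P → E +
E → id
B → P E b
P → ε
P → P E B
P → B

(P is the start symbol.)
{ 'id' }

PREDICT(P → P E B) = (FIRST(RHS) \ {ε}) ∪ (FOLLOW(P) if ε ∈ FIRST(RHS), i.e. RHS ⇒* ε)
FIRST(P) = { 'id', ε }
FIRST(E) = { 'id' }
FIRST(P E B) = { 'id' }
ε ∉ FIRST(P E B), so FOLLOW(P) is not added.
PREDICT(P → P E B) = { 'id' }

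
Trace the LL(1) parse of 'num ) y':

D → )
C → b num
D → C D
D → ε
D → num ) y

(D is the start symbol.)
Stack is shown with the top on the left.

Stack      Input      Action
----------------------------
D $        num ) y $  output D → num ) y
num ) y $  num ) y $  match 'num'
) y $      ) y $      match ')'
y $        y $        match 'y'
$          $          accept

The string is accepted.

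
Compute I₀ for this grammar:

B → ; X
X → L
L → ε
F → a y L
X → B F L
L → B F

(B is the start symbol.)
First, augment the grammar with B' → B
I₀ = CLOSURE({ [B' → . B] }):
  [B' → . B] has the dot before B: add [B → . ; X]
No further items can be added.

I₀ = { [B → . ; X], [B' → . B] }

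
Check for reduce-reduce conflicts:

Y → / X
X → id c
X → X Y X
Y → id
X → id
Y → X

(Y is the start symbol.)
Yes — I4: [X → id .] vs [Y → id .]

Augment with Y' → Y and build the canonical LR(0) collection (I0 = CLOSURE({[Y' → . Y]}), then GOTO on every symbol after a dot until no new states appear). It has 10 states:
  I0: { [X → . X Y X], [X → . id c], [X → . id], [Y → . / X], [Y → . X], [Y → . id], [Y' → . Y] }  — shift
  I1: { [X → . X Y X], [X → . id c], [X → . id], [Y → / . X] }  — shift
  I2: { [X → . X Y X], [X → . id c], [X → . id], [X → X . Y X], [Y → . / X], [Y → . X], [Y → . id], [Y → X .] }  — shift, reduce
  I3: { [Y' → Y .] }  — accept
  I4: { [X → id . c], [X → id .], [Y → id .] }  — shift, 2 reduces
  I5: { [X → id c .] }  — reduce
  I6: { [X → . X Y X], [X → . id c], [X → . id], [X → X Y . X] }  — shift
  I7: { [X → . X Y X], [X → . id c], [X → . id], [X → X . Y X], [X → X Y X .], [Y → . / X], [Y → . X], [Y → . id] }  — shift, reduce
  I8: { [X → id . c], [X → id .] }  — shift, reduce
  I9: { [X → . X Y X], [X → . id c], [X → . id], [X → X . Y X], [Y → . / X], [Y → . X], [Y → . id], [Y → / X .] }  — shift, reduce

I4 contains complete items [X → id .], [Y → id .] — reduce-reduce conflict.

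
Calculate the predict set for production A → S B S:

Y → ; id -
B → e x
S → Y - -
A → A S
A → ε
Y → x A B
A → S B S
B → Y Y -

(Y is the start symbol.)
{ ';', 'x' }

PREDICT(A → S B S) = (FIRST(RHS) \ {ε}) ∪ (FOLLOW(A) if ε ∈ FIRST(RHS), i.e. RHS ⇒* ε)
FIRST(S) = { ';', 'x' }
FIRST(S B S) = { ';', 'x' }
ε ∉ FIRST(S B S), so FOLLOW(A) is not added.
PREDICT(A → S B S) = { ';', 'x' }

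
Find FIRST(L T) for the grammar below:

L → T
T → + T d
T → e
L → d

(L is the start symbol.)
{ '+', 'd', 'e' }

FIRST sets of the non-terminals involved (from the grammar, by fixed-point iteration):
  FIRST(L) = { '+', 'd', 'e' }

To compute FIRST(L T), process the symbols left to right:
Symbol L is a non-terminal. Add FIRST(L) \ {ε} = { '+', 'd', 'e' }
L is not nullable (ε ∉ FIRST(L)), so stop here.
FIRST(L T) = { '+', 'd', 'e' }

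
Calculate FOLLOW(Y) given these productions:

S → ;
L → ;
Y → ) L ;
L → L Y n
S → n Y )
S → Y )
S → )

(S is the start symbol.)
{ ')', 'n' }

In L → L Y n: Y is followed by n, add FIRST(n) \ {ε} = { 'n' }
In S → n Y ): Y is followed by ')', add FIRST(')') \ {ε} = { ')' }
In S → Y ): Y is followed by ')', add FIRST(')') \ {ε} = { ')' }

Taking the union: FOLLOW(Y) = { ')', 'n' }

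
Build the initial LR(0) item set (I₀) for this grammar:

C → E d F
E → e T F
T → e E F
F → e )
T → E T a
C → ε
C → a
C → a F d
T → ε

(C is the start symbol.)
{ [C → . E d F], [C → . a F d], [C → . a], [C → .], [C' → . C], [E → . e T F] }

First, augment the grammar with C' → C
I₀ = CLOSURE({ [C' → . C] }):
  [C' → . C] has the dot before C: add [C → . E d F], [C → .], [C → . a], [C → . a F d]
  [C → . E d F] has the dot before E: add [E → . e T F]
No further items can be added.

I₀ = { [C → . E d F], [C → . a F d], [C → . a], [C → .], [C' → . C], [E → . e T F] }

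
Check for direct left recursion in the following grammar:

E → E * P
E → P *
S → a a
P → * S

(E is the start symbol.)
E → E * P: LEFT RECURSIVE (starts with E)
E → P *: starts with P
S → a a: starts with a
P → * S: starts with '*'

The grammar has direct left recursion on: E.

Answer: Yes, E is left-recursive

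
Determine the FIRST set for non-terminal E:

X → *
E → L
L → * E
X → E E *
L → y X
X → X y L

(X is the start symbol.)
{ '*', 'y' }

FIRST sets of the other non-terminals involved (by the same procedure, iterated to a fixed point):
  FIRST(L) = { '*', 'y' }

From E → L:
  - L is a non-terminal: add FIRST(L) \ {ε} = { '*', 'y' }
    L is not nullable, so stop

Collecting: FIRST(E) = { '*', 'y' }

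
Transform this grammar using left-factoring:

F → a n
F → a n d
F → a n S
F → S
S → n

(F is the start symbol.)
F → a n F'
F' → ε
F' → d
F' → S
F → S
S → n

Left-factoring transforms A → αβ₁ | αβ₂ into A → αA' and A' → β₁ | β₂
(α is the longest common prefix among the alternatives). Repeat until
no nonterminal has two alternatives with a common prefix.

Round 1: F has alternatives sharing prefix 'a n'. Introduce F': F → a n F'
  Add: F' → ε
  Add: F' → d
  Add: F' → S

No remaining common prefixes — done.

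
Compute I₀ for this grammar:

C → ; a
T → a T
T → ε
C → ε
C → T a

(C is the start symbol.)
First, augment the grammar with C' → C
I₀ = CLOSURE({ [C' → . C] }):
  [C' → . C] has the dot before C: add [C → . ; a], [C → .], [C → . T a]
  [C → . T a] has the dot before T: add [T → . a T], [T → .]
No further items can be added.

I₀ = { [C → . ; a], [C → . T a], [C → .], [C' → . C], [T → . a T], [T → .] }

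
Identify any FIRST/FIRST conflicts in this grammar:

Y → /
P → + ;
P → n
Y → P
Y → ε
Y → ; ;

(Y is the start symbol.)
A FIRST/FIRST conflict occurs when two productions N → α and N → β for the same non-terminal have FIRST(α) ∩ FIRST(β) ≠ ∅ (with ε ∈ FIRST of a nullable right-hand side, so two nullable alternatives also conflict).

FIRST sets of the non-terminals at (or reachable through a nullable prefix from) the front of some alternative:
  FIRST(P) = { '+', 'n' }

Productions for Y:
  Y → /: FIRST = { '/' }
  Y → P: FIRST = { '+', 'n' }
  Y → ε: FIRST = { ε }
  Y → ; ;: FIRST = { ';' }
Productions for P:
  P → + ;: FIRST = { '+' }
  P → n: FIRST = { 'n' }

All alternatives of each non-terminal have pairwise disjoint FIRST sets.

Answer: No FIRST/FIRST conflicts.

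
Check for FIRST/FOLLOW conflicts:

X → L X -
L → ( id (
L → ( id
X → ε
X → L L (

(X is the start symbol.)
No FIRST/FOLLOW conflicts.

A FIRST/FOLLOW conflict occurs when a non-terminal N has a nullable alternative N → β (β ⇒* ε) and another alternative N → α with FIRST(α) ∩ FOLLOW(N) ≠ ∅: on such a lookahead the parser cannot decide between expanding α and letting N vanish via β.

Nullable non-terminals: X.
FIRST sets used below: FIRST(L) = { '(' }

X: nullable alternative(s) X → ε; FOLLOW(X) = { $, '-' }
  X → L X -: FIRST \ {ε} = { '(' } — disjoint from FOLLOW(X)
  X → ε: FIRST \ {ε} = { } — this is the only nullable alternative, skip
  X → L L (: FIRST \ {ε} = { '(' } — disjoint from FOLLOW(X)

L has no nullable alternative, so no FIRST/FOLLOW check is needed there.

No FIRST/FOLLOW conflicts found.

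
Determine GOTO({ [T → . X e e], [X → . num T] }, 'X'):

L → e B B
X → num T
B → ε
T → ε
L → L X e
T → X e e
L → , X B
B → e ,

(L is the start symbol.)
{ [T → X . e e] }

GOTO(I, 'X') = CLOSURE({ [A → αX.β] : [A → α.Xβ] ∈ I, X = 'X' })

Items with dot before 'X', with the dot advanced:
  [T → . X e e] → [T → X . e e]
Closure adds nothing (no advanced item has the dot before a non-terminal).

GOTO = { [T → X . e e] }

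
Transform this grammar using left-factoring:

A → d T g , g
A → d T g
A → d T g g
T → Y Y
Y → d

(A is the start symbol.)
A → d T g A'
A' → , g
A' → ε
A' → g
T → Y Y
Y → d

Left-factoring transforms A → αβ₁ | αβ₂ into A → αA' and A' → β₁ | β₂
(α is the longest common prefix among the alternatives). Repeat until
no nonterminal has two alternatives with a common prefix.

Round 1: A has alternatives sharing prefix 'd T g'. Introduce A': A → d T g A'
  Add: A' → , g
  Add: A' → ε
  Add: A' → g

No remaining common prefixes — done.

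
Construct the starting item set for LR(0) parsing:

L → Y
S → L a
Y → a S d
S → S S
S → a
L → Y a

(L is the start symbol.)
First, augment the grammar with L' → L
I₀ = CLOSURE({ [L' → . L] }):
  [L' → . L] has the dot before L: add [L → . Y], [L → . Y a]
  [L → . Y] has the dot before Y: add [Y → . a S d]
No further items can be added.

I₀ = { [L → . Y a], [L → . Y], [L' → . L], [Y → . a S d] }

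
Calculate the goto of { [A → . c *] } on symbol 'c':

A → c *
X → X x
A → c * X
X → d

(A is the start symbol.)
GOTO(I, 'c') = CLOSURE({ [A → αX.β] : [A → α.Xβ] ∈ I, X = 'c' })

Items with dot before 'c', with the dot advanced:
  [A → . c *] → [A → c . *]
Closure adds nothing (no advanced item has the dot before a non-terminal).

GOTO = { [A → c . *] }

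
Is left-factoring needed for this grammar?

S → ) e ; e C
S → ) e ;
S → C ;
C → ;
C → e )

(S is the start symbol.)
Left-factoring is needed when two productions for the same non-terminal
share a common prefix on the right-hand side.

Productions for S:
  S → ) e ; e C
  S → ) e ;
  S → C ;
Productions for C:
  C → ;
  C → e )

Found common prefix ') e ;' in productions for S

Answer: Yes, S has productions with common prefix ') e ;'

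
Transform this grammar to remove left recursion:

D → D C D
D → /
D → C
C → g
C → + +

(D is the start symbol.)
D is directly left-recursive. The standard transformation for
  A → A α₁ | ... | A α_m | β₁ | ... | β_n
is
  A  → β₁ A' | ... | β_n A'
  A' → α₁ A' | ... | α_m A' | ε

D → / becomes D → / D'
D → C becomes D → C D'
D → D C D becomes D' → C D D'
Add D' → ε

Productions for other non-terminals are unchanged:
  C → g
  C → + +

Resulting grammar:
D → / D'
D → C D'
D' → C D D'
D' → ε
C → g
C → + +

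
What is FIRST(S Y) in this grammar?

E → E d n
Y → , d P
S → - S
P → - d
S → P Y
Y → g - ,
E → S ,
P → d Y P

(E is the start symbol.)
FIRST sets of the non-terminals involved (from the grammar, by fixed-point iteration):
  FIRST(S) = { '-', 'd' }

To compute FIRST(S Y), process the symbols left to right:
Symbol S is a non-terminal. Add FIRST(S) \ {ε} = { '-', 'd' }
S is not nullable (ε ∉ FIRST(S)), so stop here.
FIRST(S Y) = { '-', 'd' }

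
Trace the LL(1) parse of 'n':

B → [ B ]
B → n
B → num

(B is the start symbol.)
LL(1) parsing maintains a stack (initially the start symbol over $) and the input. At each step: if the stack top is a terminal, match it against the current input token; if it is a non-terminal N, replace it with the RHS of M[N, lookahead] (the unique production whose predict set contains the lookahead).

Stack is shown with the top on the left.

Stack  Input  Action
--------------------
B $    n $    output B → n
n $    n $    match 'n'
$      $      accept

The string is accepted.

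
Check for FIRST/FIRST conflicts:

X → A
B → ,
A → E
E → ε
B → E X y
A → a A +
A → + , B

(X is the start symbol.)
A FIRST/FIRST conflict occurs when two productions N → α and N → β for the same non-terminal have FIRST(α) ∩ FIRST(β) ≠ ∅ (with ε ∈ FIRST of a nullable right-hand side, so two nullable alternatives also conflict).

FIRST sets of the non-terminals at (or reachable through a nullable prefix from) the front of some alternative:
  FIRST(E) = { ε }
  FIRST(X) = { '+', 'a', ε }

Productions for B:
  B → ,: FIRST = { ',' }
  B → E X y: FIRST = { '+', 'a', 'y' }
Productions for A:
  A → E: FIRST = { ε }
  A → a A +: FIRST = { 'a' }
  A → + , B: FIRST = { '+' }
X, E have only one production, so no FIRST/FIRST conflict is possible there.

All alternatives of each non-terminal have pairwise disjoint FIRST sets.

Answer: No FIRST/FIRST conflicts.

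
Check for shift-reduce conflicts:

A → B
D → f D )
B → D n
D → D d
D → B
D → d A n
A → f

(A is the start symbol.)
Yes — I5: [A → f .] vs [D → . d A n]

A shift-reduce conflict occurs when an LR(0) state has both:
  - a complete (reduce) item [A → α .] (dot at the end), and
  - a shift item [B → β . c γ] (dot before a terminal).

Augment with A' → A and build the canonical LR(0) collection (I0 = CLOSURE({[A' → . A]}), then GOTO on every symbol after a dot until no new states appear). It has 14 states:
  I0: { [A → . B], [A → . f], [A' → . A], [B → . D n], [D → . B], [D → . D d], [D → . d A n], [D → . f D )] }  — shift
  I1: { [A' → A .] }  — accept
  I2: { [A → B .], [D → B .] }  — 2 reduces
  I3: { [B → D . n], [D → D . d] }  — shift
  I4: { [A → . B], [A → . f], [B → . D n], [D → . B], [D → . D d], [D → . d A n], [D → . f D )], [D → d . A n] }  — shift
  I5: { [A → f .], [B → . D n], [D → . B], [D → . D d], [D → . d A n], [D → . f D )], [D → f . D )] }  — shift, reduce
  I6: { [D → B .] }  — reduce
  I7: { [B → D . n], [D → D . d], [D → f D . )] }  — shift
  I8: { [B → . D n], [D → . B], [D → . D d], [D → . d A n], [D → . f D )], [D → f . D )] }  — shift
  I9: { [D → f D ) .] }  — reduce
  I10: { [D → D d .] }  — reduce
  I11: { [B → D n .] }  — reduce
  I12: { [D → d A . n] }  — shift
  I13: { [D → d A n .] }  — reduce

I5 contains reduce item [A → f .] and shift items [D → . d A n], [D → . f D )] — shift-reduce conflict.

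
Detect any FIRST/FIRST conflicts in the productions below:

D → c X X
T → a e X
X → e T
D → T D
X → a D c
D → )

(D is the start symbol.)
No FIRST/FIRST conflicts.

FIRST sets of the non-terminals at (or reachable through a nullable prefix from) the front of some alternative:
  FIRST(T) = { 'a' }

Productions for D:
  D → c X X: FIRST = { 'c' }
  D → T D: FIRST = { 'a' }
  D → ): FIRST = { ')' }
Productions for X:
  X → e T: FIRST = { 'e' }
  X → a D c: FIRST = { 'a' }
T has only one production, so no FIRST/FIRST conflict is possible there.

All alternatives of each non-terminal have pairwise disjoint FIRST sets.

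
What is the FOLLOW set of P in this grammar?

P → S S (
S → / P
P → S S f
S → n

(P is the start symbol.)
{ $, '(', '/', 'f', 'n' }

To compute FOLLOW(P), find every occurrence of P on a right-hand side N → α P β: add FIRST(β) \ {ε}, and if β is empty or nullable also add FOLLOW(N). Iterate to a fixed point.

P is the start symbol, so $ ∈ FOLLOW(P).
In S → / P: P is at the end, add FOLLOW(S)

The FOLLOW sets referred to above (computed the same way, to a fixed point):
  FOLLOW(S) = { '(', '/', 'f', 'n' }

Taking the union: FOLLOW(P) = { $, '(', '/', 'f', 'n' }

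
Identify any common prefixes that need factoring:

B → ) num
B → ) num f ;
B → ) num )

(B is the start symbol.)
Yes, B has productions with common prefix ') num'

Left-factoring is needed when two productions for the same non-terminal
share a common prefix on the right-hand side.

Productions for B:
  B → ) num
  B → ) num f ;
  B → ) num )

Found common prefix ') num' in productions for B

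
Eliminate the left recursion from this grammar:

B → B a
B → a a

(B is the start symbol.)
B → a a B'
B' → a B'
B' → ε

B is directly left-recursive. The standard transformation for
  A → A α₁ | ... | A α_m | β₁ | ... | β_n
is
  A  → β₁ A' | ... | β_n A'
  A' → α₁ A' | ... | α_m A' | ε

B → a a becomes B → a a B'
B → B a becomes B' → a B'
Add B' → ε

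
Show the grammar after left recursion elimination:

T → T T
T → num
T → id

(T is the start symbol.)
T is directly left-recursive. The standard transformation for
  A → A α₁ | ... | A α_m | β₁ | ... | β_n
is
  A  → β₁ A' | ... | β_n A'
  A' → α₁ A' | ... | α_m A' | ε

T → num becomes T → num T'
T → id becomes T → id T'
T → T T becomes T' → T T'
Add T' → ε

Resulting grammar:
T → num T'
T → id T'
T' → T T'
T' → ε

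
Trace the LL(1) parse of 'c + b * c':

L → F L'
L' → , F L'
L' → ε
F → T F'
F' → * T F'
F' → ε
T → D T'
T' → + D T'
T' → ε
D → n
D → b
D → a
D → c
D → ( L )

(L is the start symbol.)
LL(1) parsing maintains a stack (initially the start symbol over $) and the input. At each step: if the stack top is a terminal, match it against the current input token; if it is a non-terminal N, replace it with the RHS of M[N, lookahead] (the unique production whose predict set contains the lookahead).

Stack is shown with the top on the left.

Stack           Input        Action
-----------------------------------
L $             c + b * c $  output L → F L'
F L' $          c + b * c $  output F → T F'
T F' L' $       c + b * c $  output T → D T'
D T' F' L' $    c + b * c $  output D → c
c T' F' L' $    c + b * c $  match 'c'
T' F' L' $      + b * c $    output T' → + D T'
+ D T' F' L' $  + b * c $    match '+'
D T' F' L' $    b * c $      output D → b
b T' F' L' $    b * c $      match 'b'
T' F' L' $      * c $        output T' → ε
F' L' $         * c $        output F' → * T F'
* T F' L' $     * c $        match '*'
T F' L' $       c $          output T → D T'
D T' F' L' $    c $          output D → c
c T' F' L' $    c $          match 'c'
T' F' L' $      $            output T' → ε
F' L' $         $            output F' → ε
L' $            $            output L' → ε
$               $            accept

The string is accepted.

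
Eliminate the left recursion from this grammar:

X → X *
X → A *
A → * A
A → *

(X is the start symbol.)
X is directly left-recursive. The standard transformation for
  A → A α₁ | ... | A α_m | β₁ | ... | β_n
is
  A  → β₁ A' | ... | β_n A'
  A' → α₁ A' | ... | α_m A' | ε

X → A * becomes X → A * X'
X → X * becomes X' → * X'
Add X' → ε

Productions for other non-terminals are unchanged:
  A → * A
  A → *

Resulting grammar:
X → A * X'
X' → * X'
X' → ε
A → * A
A → *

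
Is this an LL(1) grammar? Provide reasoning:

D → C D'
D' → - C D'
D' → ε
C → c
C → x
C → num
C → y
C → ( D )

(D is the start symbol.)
Yes, the grammar is LL(1).

Relevant sets:
  FOLLOW(D') = { $, ')' }

For D':
  PREDICT(D' → '-' C D') = { '-' }
  PREDICT(D' → ε) = { $, ')' }
For C:
  PREDICT(C → c) = { 'c' }
  PREDICT(C → x) = { 'x' }
  PREDICT(C → num) = { 'num' }
  PREDICT(C → y) = { 'y' }
  PREDICT(C → '(' D ')') = { '(' }
D has a single production, so nothing to check there.

All predict sets are disjoint. The grammar IS LL(1).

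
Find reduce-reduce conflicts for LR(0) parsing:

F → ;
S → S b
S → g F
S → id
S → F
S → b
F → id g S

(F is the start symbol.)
Augment with F' → F and build the canonical LR(0) collection (I0 = CLOSURE({[F' → . F]}), then GOTO on every symbol after a dot until no new states appear). It has 12 states:
  I0: { [F → . ;], [F → . id g S], [F' → . F] }  — shift
  I1: { [F → ; .] }  — reduce
  I2: { [F' → F .] }  — accept
  I3: { [F → id . g S] }  — shift
  I4: { [F → . ;], [F → . id g S], [F → id g . S], [S → . F], [S → . S b], [S → . b], [S → . g F], [S → . id] }  — shift
  I5: { [S → F .] }  — reduce
  I6: { [F → id g S .], [S → S . b] }  — shift, reduce
  I7: { [S → b .] }  — reduce
  I8: { [F → . ;], [F → . id g S], [S → g . F] }  — shift
  I9: { [F → id . g S], [S → id .] }  — shift, reduce
  I10: { [S → g F .] }  — reduce
  I11: { [S → S b .] }  — reduce

No state contains more than one complete item.

Answer: No reduce-reduce conflicts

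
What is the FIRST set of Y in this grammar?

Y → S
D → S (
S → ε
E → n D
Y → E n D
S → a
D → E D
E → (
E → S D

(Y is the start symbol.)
{ '(', 'a', 'n', ε }

To compute FIRST(Y), examine every production with Y on the left-hand side, reading each right-hand side left to right until a non-nullable symbol is reached.

FIRST sets of the other non-terminals involved (by the same procedure, iterated to a fixed point):
  FIRST(S) = { 'a', ε }
  FIRST(E) = { '(', 'a', 'n' }

From Y → S:
  - S is a non-terminal: add FIRST(S) \ {ε} = { 'a' }
    S is nullable and nothing follows, so the whole right-hand side can vanish: ε ∈ FIRST(Y)
From Y → E n D:
  - E is a non-terminal: add FIRST(E) \ {ε} = { '(', 'a', 'n' }
    E is not nullable, so stop

Collecting: FIRST(Y) = { '(', 'a', 'n', ε }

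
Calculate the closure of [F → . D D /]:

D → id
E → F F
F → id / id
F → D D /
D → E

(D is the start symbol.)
{ [D → . E], [D → . id], [E → . F F], [F → . D D /], [F → . id / id] }

To compute CLOSURE, for each item [A → α.Bβ] where B is a non-terminal, add [B → .γ] for all productions B → γ; repeat for the newly added items until nothing changes.

Start with: [F → . D D /]
  [F → . D D /] has the dot before D: add [D → . id], [D → . E]
  [D → . E] has the dot before E: add [E → . F F]
  [E → . F F] has the dot before F: add [F → . id / id]
No further items can be added.

CLOSURE = { [D → . E], [D → . id], [E → . F F], [F → . D D /], [F → . id / id] }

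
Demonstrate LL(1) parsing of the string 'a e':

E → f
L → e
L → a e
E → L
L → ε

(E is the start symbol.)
LL(1) parsing maintains a stack (initially the start symbol over $) and the input. At each step: if the stack top is a terminal, match it against the current input token; if it is a non-terminal N, replace it with the RHS of M[N, lookahead] (the unique production whose predict set contains the lookahead).

Stack is shown with the top on the left.

Stack  Input  Action
--------------------
E $    a e $  output E → L
L $    a e $  output L → a e
a e $  a e $  match 'a'
e $    e $    match 'e'
$      $      accept

The string is accepted.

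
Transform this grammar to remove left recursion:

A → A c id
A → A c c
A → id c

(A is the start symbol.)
A is directly left-recursive. The standard transformation for
  A → A α₁ | ... | A α_m | β₁ | ... | β_n
is
  A  → β₁ A' | ... | β_n A'
  A' → α₁ A' | ... | α_m A' | ε

A → id c becomes A → id c A'
A → A c id becomes A' → c id A'
A → A c c becomes A' → c c A'
Add A' → ε

Resulting grammar:
A → id c A'
A' → c id A'
A' → c c A'
A' → ε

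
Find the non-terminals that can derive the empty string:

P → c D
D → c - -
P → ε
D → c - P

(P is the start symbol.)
{ 'P' }

A non-terminal is nullable if it can derive ε (the empty string): either it has an ε-production, or it has a production whose right-hand side consists entirely of nullable non-terminals.

ε-productions: P → ε
So P is immediately nullable.
No further non-terminal can be added: every production for the remaining non-terminals contains a terminal or a non-nullable non-terminal.
Nullable = { 'P' }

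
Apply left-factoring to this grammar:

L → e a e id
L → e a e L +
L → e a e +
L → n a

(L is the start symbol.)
Left-factoring transforms A → αβ₁ | αβ₂ into A → αA' and A' → β₁ | β₂
(α is the longest common prefix among the alternatives). Repeat until
no nonterminal has two alternatives with a common prefix.

Round 1: L has alternatives sharing prefix 'e a e'. Introduce L': L → e a e L'
  Add: L' → id
  Add: L' → L +
  Add: L' → +

No remaining common prefixes — done.

Resulting grammar:
L → e a e L'
L' → id
L' → L +
L' → +
L → n a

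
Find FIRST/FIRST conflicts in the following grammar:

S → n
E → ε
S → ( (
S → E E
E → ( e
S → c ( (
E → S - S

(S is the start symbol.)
Yes. S → n / S → E E on { 'n' }; S → '(' '(' / S → E E on { '(' }; S → E E / S → c '(' '(' on { 'c' }; E → '(' e / E → S '-' S on { '(' }

A FIRST/FIRST conflict occurs when two productions N → α and N → β for the same non-terminal have FIRST(α) ∩ FIRST(β) ≠ ∅ (with ε ∈ FIRST of a nullable right-hand side, so two nullable alternatives also conflict).

FIRST sets of the non-terminals at (or reachable through a nullable prefix from) the front of some alternative:
  FIRST(E) = { '(', '-', 'c', 'n', ε }
  FIRST(S) = { '(', '-', 'c', 'n', ε }

Productions for S:
  S → n: FIRST = { 'n' }
  S → ( (: FIRST = { '(' }
  S → E E: FIRST = { '(', '-', 'c', 'n', ε }
  S → c ( (: FIRST = { 'c' }
Productions for E:
  E → ε: FIRST = { ε }
  E → ( e: FIRST = { '(' }
  E → S - S: FIRST = { '(', '-', 'c', 'n' }

Conflict for S: S → n and S → E E
  Overlap: { 'n' }
Conflict for S: S → ( ( and S → E E
  Overlap: { '(' }
Conflict for S: S → E E and S → c ( (
  Overlap: { 'c' }
Conflict for E: E → ( e and E → S - S
  Overlap: { '(' }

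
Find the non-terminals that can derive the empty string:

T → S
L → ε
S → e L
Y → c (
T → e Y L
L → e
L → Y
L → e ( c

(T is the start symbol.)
{ 'L' }

A non-terminal is nullable if it can derive ε (the empty string): either it has an ε-production, or it has a production whose right-hand side consists entirely of nullable non-terminals.

ε-productions: L → ε
So L is immediately nullable.
No further non-terminal can be added: every production for the remaining non-terminals contains a terminal or a non-nullable non-terminal.
Nullable = { 'L' }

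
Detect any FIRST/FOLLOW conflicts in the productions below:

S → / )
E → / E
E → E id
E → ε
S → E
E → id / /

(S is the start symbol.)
Yes. E → E id with FOLLOW(E) on { 'id' }; E → id '/' '/' with FOLLOW(E) on { 'id' }

A FIRST/FOLLOW conflict occurs when a non-terminal N has a nullable alternative N → β (β ⇒* ε) and another alternative N → α with FIRST(α) ∩ FOLLOW(N) ≠ ∅: on such a lookahead the parser cannot decide between expanding α and letting N vanish via β.

Nullable non-terminals: E, S.
FIRST sets used below: FIRST(E) = { '/', 'id', ε }

E: nullable alternative(s) E → ε; FOLLOW(E) = { $, 'id' }
  E → / E: FIRST \ {ε} = { '/' } — disjoint from FOLLOW(E)
  E → E id: FIRST \ {ε} = { '/', 'id' } — overlaps FOLLOW(E) on { 'id' }: CONFLICT
  E → ε: FIRST \ {ε} = { } — this is the only nullable alternative, skip
  E → id / /: FIRST \ {ε} = { 'id' } — overlaps FOLLOW(E) on { 'id' }: CONFLICT

S: nullable alternative(s) S → E; FOLLOW(S) = { $ }
  S → / ): FIRST \ {ε} = { '/' } — disjoint from FOLLOW(S)
  S → E: FIRST \ {ε} = { '/', 'id' } — this is the only nullable alternative, skip

So the grammar has 2 FIRST/FOLLOW conflicts (marked CONFLICT above).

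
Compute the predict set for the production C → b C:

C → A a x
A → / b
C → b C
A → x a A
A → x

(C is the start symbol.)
PREDICT(C → b C) = (FIRST(RHS) \ {ε}) ∪ (FOLLOW(C) if ε ∈ FIRST(RHS), i.e. RHS ⇒* ε)
FIRST(b C) = { 'b' }
ε ∉ FIRST(b C), so FOLLOW(C) is not added.
PREDICT(C → b C) = { 'b' }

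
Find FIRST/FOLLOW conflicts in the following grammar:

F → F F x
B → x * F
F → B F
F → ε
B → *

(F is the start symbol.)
Yes. F → F F x with FOLLOW(F) on { '*', 'x' }; F → B F with FOLLOW(F) on { '*', 'x' }

Nullable non-terminals: F.
FIRST sets used below: FIRST(F) = { '*', 'x', ε }, FIRST(B) = { '*', 'x' }

F: nullable alternative(s) F → ε; FOLLOW(F) = { $, '*', 'x' }
  F → F F x: FIRST \ {ε} = { '*', 'x' } — overlaps FOLLOW(F) on { '*', 'x' }: CONFLICT
  F → B F: FIRST \ {ε} = { '*', 'x' } — overlaps FOLLOW(F) on { '*', 'x' }: CONFLICT
  F → ε: FIRST \ {ε} = { } — this is the only nullable alternative, skip

B has no nullable alternative, so no FIRST/FOLLOW check is needed there.

So the grammar has 2 FIRST/FOLLOW conflicts (marked CONFLICT above).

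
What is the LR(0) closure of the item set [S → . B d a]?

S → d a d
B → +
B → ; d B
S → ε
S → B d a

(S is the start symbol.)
{ [B → . +], [B → . ; d B], [S → . B d a] }

Start with: [S → . B d a]
  [S → . B d a] has the dot before B: add [B → . +], [B → . ; d B]
No further items can be added.

CLOSURE = { [B → . +], [B → . ; d B], [S → . B d a] }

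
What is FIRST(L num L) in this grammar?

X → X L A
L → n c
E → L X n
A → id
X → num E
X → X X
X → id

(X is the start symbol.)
FIRST sets of the non-terminals involved (from the grammar, by fixed-point iteration):
  FIRST(L) = { 'n' }

To compute FIRST(L num L), process the symbols left to right:
Symbol L is a non-terminal. Add FIRST(L) \ {ε} = { 'n' }
L is not nullable (ε ∉ FIRST(L)), so stop here.
FIRST(L num L) = { 'n' }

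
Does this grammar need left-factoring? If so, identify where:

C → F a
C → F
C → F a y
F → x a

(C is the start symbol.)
Left-factoring is needed when two productions for the same non-terminal
share a common prefix on the right-hand side.

Productions for C:
  C → F a
  C → F
  C → F a y

Found common prefix 'F' in productions for C

Answer: Yes, C has productions with common prefix 'F'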